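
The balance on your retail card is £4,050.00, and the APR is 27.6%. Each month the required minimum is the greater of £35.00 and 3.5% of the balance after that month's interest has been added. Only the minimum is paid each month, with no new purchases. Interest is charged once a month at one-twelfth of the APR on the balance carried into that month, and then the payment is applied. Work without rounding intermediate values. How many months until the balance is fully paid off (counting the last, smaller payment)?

Monthly rate r = 27.6%/12 = 2.3% = 0.023.
While 3.5% of the post-interest balance exceeds £35.00, each month B ← (B·(1+r))·(1 − 0.035), i.e. B shrinks by the factor (1+r)·0.965 = 0.98719.
This holds for months 1–111. Entering month 112 the balance is £968.68; 3.5% of the post-interest balance is now below £35.00, so the flat £35.00 minimum applies from here.
From month 112 a fixed £35.00 at rate r clears £968.68 in 45 more payments. Total: 111 + 45 = 156 months.

156 months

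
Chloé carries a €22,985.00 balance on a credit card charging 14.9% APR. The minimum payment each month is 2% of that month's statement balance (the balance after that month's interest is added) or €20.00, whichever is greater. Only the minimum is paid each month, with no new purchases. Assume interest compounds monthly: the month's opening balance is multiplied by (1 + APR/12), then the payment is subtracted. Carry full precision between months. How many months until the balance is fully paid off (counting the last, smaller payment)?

478 months

Monthly rate r = 14.9%/12 = 1.24167% = 0.0124167.
While 2% of the post-interest balance exceeds €20.00, each month B ← (B·(1+r))·(1 − 0.02), i.e. B shrinks by the factor (1+r)·0.98 = 0.99217.
This holds for months 1–401. Entering month 402 the balance is €982.14; 2% of the post-interest balance is now below €20.00, so the flat €20.00 minimum applies from here.
From month 402 a fixed €20.00 at rate r clears €982.14 in 77 more payments. Total: 401 + 77 = 478 months.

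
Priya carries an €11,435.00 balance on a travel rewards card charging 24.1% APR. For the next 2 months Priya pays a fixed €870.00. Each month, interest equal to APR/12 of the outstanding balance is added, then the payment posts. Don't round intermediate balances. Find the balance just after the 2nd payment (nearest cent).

Monthly rate r = 24.1%/12 = 2.00833% = 0.0200833.
Each month: B ← B·(1+r) − €870.00.
Month 1: interest €229.65; balance after payment €10,794.65.
Month 2: interest €216.79; balance after payment €10,141.45.

€10,141.45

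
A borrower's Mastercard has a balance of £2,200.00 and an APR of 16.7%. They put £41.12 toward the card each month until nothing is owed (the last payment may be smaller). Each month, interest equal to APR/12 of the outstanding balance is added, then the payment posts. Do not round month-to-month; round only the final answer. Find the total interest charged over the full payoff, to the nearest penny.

£1,860.67

Monthly rate r = 16.7%/12 = 1.39167% = 0.0139167.
Payoff takes n = ⌈−ln(1 − rB₀/P)/ln(1+r)⌉ = ⌈98.750⌉ = 99 payments; the last is £30.91.
Total paid = 98·£41.12 + £30.91 = £4,060.67.
Total interest = total paid − principal = £4,060.67 − £2,200.00 = £1,860.67.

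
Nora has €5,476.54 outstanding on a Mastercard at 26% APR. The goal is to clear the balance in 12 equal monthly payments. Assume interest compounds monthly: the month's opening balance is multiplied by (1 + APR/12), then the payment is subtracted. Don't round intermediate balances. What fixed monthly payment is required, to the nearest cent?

€523.17

Monthly rate r = 26%/12 = 2.16667% = 0.0216667.
Level-payment amortization: P = B₀·r / (1 − (1+r)^(−n)) = 5476.54·0.0216667 / (1 − 1.02167^(−12)).
Denominator 1 − (1+r)^(−12) = 0.226804513.
P = 118.658 / 0.226804513 ≈ 523.17.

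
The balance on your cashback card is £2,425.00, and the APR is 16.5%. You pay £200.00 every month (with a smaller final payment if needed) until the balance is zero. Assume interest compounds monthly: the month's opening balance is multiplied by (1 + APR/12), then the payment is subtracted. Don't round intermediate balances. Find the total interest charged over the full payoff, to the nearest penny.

Monthly rate r = 16.5%/12 = 1.375% = 0.01375.
Payoff takes n = ⌈−ln(1 − rB₀/P)/ln(1+r)⌉ = ⌈13.355⌉ = 14 payments; the last is £71.37.
Total paid = 13·£200.00 + £71.37 = £2,671.37.
Total interest = total paid − principal = £2,671.37 − £2,425.00 = £246.37.

£246.37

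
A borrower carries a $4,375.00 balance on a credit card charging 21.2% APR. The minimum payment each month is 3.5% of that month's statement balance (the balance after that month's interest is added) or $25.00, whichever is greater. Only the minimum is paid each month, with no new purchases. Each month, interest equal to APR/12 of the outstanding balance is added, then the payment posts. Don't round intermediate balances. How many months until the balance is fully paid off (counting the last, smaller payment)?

Monthly rate r = 21.2%/12 = 1.76667% = 0.0176667.
While 3.5% of the post-interest balance exceeds $25.00, each month B ← (B·(1+r))·(1 − 0.035), i.e. B shrinks by the factor (1+r)·0.965 = 0.98205.
This holds for months 1–102. Entering month 103 the balance is $689.49; 3.5% of the post-interest balance is now below $25.00, so the flat $25.00 minimum applies from here.
From month 103 a fixed $25.00 at rate r clears $689.49 in 39 more payments. Total: 102 + 39 = 141 months.

141 months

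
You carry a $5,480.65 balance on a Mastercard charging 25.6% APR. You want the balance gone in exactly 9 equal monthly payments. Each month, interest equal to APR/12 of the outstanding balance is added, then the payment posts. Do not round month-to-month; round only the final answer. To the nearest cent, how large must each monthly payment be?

$675.74

Monthly rate r = 25.6%/12 = 2.13333% = 0.0213333.
Level-payment amortization: P = B₀·r / (1 − (1+r)^(−n)) = 5480.65·0.0213333 / (1 − 1.02133^(−9)).
Denominator 1 − (1+r)^(−9) = 0.17302488.
P = 116.921 / 0.17302488 ≈ 675.74.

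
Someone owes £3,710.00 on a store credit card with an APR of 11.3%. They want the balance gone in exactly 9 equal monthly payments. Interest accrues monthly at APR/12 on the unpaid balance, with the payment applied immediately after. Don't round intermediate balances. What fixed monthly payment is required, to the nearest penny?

£431.87

Monthly rate r = 11.3%/12 = 0.941667% = 0.00941667.
Level-payment amortization: P = B₀·r / (1 − (1+r)^(−n)) = 3710.00·0.00941667 / (1 − 1.00942^(−9)).
Denominator 1 − (1+r)^(−9) = 0.0808936652.
P = 34.9358 / 0.0808936652 ≈ 431.87.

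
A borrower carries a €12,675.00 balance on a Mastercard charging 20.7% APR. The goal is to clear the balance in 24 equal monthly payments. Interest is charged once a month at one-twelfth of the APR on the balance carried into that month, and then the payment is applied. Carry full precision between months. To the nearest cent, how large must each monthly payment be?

€649.45

Monthly rate r = 20.7%/12 = 1.725% = 0.01725.
Level-payment amortization: P = B₀·r / (1 − (1+r)^(−n)) = 12675.00·0.01725 / (1 − 1.01725^(−24)).
Denominator 1 − (1+r)^(−24) = 0.336661453.
P = 218.644 / 0.336661453 ≈ 649.45.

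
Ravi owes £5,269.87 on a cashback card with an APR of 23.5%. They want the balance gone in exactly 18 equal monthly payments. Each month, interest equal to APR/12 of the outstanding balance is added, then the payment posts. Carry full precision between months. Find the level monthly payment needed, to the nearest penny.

Monthly rate r = 23.5%/12 = 1.95833% = 0.0195833.
Level-payment amortization: P = B₀·r / (1 − (1+r)^(−n)) = 5269.87·0.0195833 / (1 − 1.01958^(−18)).
Denominator 1 − (1+r)^(−18) = 0.294672361.
P = 103.202 / 0.294672361 ≈ 350.22.

£350.22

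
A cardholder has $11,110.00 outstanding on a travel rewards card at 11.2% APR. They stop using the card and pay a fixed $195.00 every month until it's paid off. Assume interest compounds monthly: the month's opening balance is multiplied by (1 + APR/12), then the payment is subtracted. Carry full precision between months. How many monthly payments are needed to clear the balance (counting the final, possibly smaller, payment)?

82 payments

Monthly rate r = 11.2%/12 = 0.933333% = 0.00933333.
Recurrence: B ← B·(1+r) − $195.00.
Month 1: interest $103.69; balance after payment $11,018.69.
Month 2: interest $102.84; balance after payment $10,926.53.
Closed form: n = −ln(1 − rB₀/P)/ln(1+r) = −ln(0.46824)/ln(1.00933) ≈ 81.676, so the balance reaches zero during payment 82.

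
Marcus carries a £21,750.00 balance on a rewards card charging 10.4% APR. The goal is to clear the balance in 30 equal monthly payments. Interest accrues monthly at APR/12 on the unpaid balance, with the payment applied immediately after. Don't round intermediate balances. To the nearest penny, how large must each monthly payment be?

£826.45

Monthly rate r = 10.4%/12 = 0.866667% = 0.00866667.
Level-payment amortization: P = B₀·r / (1 − (1+r)^(−n)) = 21750.00·0.00866667 / (1 − 1.00867^(−30)).
Denominator 1 − (1+r)^(−30) = 0.228084199.
P = 188.5 / 0.228084199 ≈ 826.45.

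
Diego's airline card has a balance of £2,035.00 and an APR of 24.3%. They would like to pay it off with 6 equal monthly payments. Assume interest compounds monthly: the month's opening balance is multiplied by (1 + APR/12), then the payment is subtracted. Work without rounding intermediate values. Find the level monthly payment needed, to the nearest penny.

Monthly rate r = 24.3%/12 = 2.025% = 0.02025.
Level-payment amortization: P = B₀·r / (1 − (1+r)^(−n)) = 2035.00·0.02025 / (1 − 1.02025^(−6)).
Denominator 1 − (1+r)^(−6) = 0.113333339.
P = 41.2088 / 0.113333339 ≈ 363.61.

£363.61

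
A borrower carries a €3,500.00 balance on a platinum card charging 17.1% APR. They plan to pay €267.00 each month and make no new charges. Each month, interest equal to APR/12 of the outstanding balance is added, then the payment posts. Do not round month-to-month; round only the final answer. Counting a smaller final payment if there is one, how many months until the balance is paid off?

15 payments

Monthly rate r = 17.1%/12 = 1.425% = 0.01425.
Recurrence: B ← B·(1+r) − €267.00.
Month 1: interest €49.88; balance after payment €3,282.88.
Month 2: interest €46.78; balance after payment €3,062.66.
Closed form: n = −ln(1 − rB₀/P)/ln(1+r) = −ln(0.8132)/ln(1.01425) ≈ 14.614, so the balance reaches zero during payment 15.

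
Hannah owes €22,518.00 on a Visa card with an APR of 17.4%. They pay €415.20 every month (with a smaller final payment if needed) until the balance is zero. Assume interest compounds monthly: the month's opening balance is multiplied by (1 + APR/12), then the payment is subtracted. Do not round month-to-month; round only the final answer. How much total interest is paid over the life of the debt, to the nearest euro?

€22,003

Monthly rate r = 17.4%/12 = 1.45% = 0.0145.
Payoff takes n = ⌈−ln(1 − rB₀/P)/ln(1+r)⌉ = ⌈107.227⌉ = 108 payments; the last is €94.70.
Total paid = 107·€415.20 + €94.70 = €44,521.10.
Total interest = total paid − principal = €44,521.10 − €22,518.00 = €22,003.10.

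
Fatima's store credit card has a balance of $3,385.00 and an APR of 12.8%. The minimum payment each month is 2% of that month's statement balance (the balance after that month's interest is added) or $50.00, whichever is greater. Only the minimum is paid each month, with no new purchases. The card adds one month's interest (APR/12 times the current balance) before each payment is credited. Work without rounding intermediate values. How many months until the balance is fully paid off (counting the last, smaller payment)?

Monthly rate r = 12.8%/12 = 1.06667% = 0.0106667.
While 2% of the post-interest balance exceeds $50.00, each month B ← (B·(1+r))·(1 − 0.02), i.e. B shrinks by the factor (1+r)·0.98 = 0.99045.
This holds for months 1–33. Entering month 34 the balance is $2,466.50; 2% of the post-interest balance is now below $50.00, so the flat $50.00 minimum applies from here.
From month 34 a fixed $50.00 at rate r clears $2,466.50 in 71 more payments. Total: 33 + 71 = 104 months.

104 months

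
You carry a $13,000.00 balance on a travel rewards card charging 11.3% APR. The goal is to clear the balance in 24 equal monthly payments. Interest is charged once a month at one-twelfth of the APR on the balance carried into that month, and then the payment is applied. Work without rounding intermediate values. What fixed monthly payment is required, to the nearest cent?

$607.71

Monthly rate r = 11.3%/12 = 0.941667% = 0.00941667.
Level-payment amortization: P = B₀·r / (1 − (1+r)^(−n)) = 13000.00·0.00941667 / (1 − 1.00942^(−24)).
Denominator 1 − (1+r)^(−24) = 0.201437905.
P = 122.417 / 0.201437905 ≈ 607.71.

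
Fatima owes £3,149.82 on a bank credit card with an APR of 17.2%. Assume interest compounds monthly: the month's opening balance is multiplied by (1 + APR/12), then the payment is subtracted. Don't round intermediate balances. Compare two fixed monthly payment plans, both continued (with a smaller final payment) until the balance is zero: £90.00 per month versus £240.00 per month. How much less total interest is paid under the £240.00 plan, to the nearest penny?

Monthly rate r = 17.2%/12 = 1.43333% = 0.0143333.
At £90.00/mo: n = ⌈−ln(1 − rB₀/P)/ln(1+r)⌉ = 49 payments (last £84.23); total interest = total paid − £3,149.82 = £1,254.41.
At £240.00/mo: 15 payments (last £154.76); total interest £364.94.
Interest saved = £1,254.41 − £364.94 = £889.47.

£889.47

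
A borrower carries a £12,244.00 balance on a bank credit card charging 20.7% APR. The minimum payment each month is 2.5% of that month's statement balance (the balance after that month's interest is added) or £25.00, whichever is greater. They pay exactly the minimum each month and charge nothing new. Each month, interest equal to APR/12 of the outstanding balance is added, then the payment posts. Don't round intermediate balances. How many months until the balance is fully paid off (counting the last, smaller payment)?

Monthly rate r = 20.7%/12 = 1.725% = 0.01725.
While 2.5% of the post-interest balance exceeds £25.00, each month B ← (B·(1+r))·(1 − 0.025), i.e. B shrinks by the factor (1+r)·0.975 = 0.99182.
This holds for months 1–308. Entering month 309 the balance is £975.16; 2.5% of the post-interest balance is now below £25.00, so the flat £25.00 minimum applies from here.
From month 309 a fixed £25.00 at rate r clears £975.16 in 66 more payments. Total: 308 + 66 = 374 months.

374 months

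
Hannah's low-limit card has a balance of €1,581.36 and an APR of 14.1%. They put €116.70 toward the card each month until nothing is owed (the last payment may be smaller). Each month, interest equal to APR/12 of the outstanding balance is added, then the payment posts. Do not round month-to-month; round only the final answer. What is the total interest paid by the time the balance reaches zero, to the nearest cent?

€151.27

Monthly rate r = 14.1%/12 = 1.175% = 0.01175.
Payoff takes n = ⌈−ln(1 − rB₀/P)/ln(1+r)⌉ = ⌈14.846⌉ = 15 payments; the last is €98.83.
Total paid = 14·€116.70 + €98.83 = €1,732.63.
Total interest = total paid − principal = €1,732.63 − €1,581.36 = €151.27.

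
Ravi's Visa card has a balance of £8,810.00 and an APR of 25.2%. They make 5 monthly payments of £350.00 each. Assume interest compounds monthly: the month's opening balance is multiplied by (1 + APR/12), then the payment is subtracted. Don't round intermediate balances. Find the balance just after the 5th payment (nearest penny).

£7,949.67

Monthly rate r = 25.2%/12 = 2.1% = 0.021.
Each month: B ← B·(1+r) − £350.00.
Month 1: interest £185.01; balance after payment £8,645.01.
Month 2: interest £181.55; balance after payment £8,476.56.
Month 3: interest £178.01; balance after payment £8,304.56.
Month 4: interest £174.40; balance after payment £8,128.96.
Month 5: interest £170.71; balance after payment £7,949.67.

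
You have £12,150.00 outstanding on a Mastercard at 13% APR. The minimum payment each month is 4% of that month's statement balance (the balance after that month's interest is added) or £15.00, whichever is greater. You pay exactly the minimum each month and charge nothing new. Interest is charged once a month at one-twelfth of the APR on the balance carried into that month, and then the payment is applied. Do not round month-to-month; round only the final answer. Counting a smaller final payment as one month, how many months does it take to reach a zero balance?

Monthly rate r = 13%/12 = 1.08333% = 0.0108333.
While 4% of the post-interest balance exceeds £15.00, each month B ← (B·(1+r))·(1 − 0.04), i.e. B shrinks by the factor (1+r)·0.96 = 0.9704.
This holds for months 1–117. Entering month 118 the balance is £361.26; 4% of the post-interest balance is now below £15.00, so the flat £15.00 minimum applies from here.
From month 118 a fixed £15.00 at rate r clears £361.26 in 29 more payments. Total: 117 + 29 = 146 months.

146 months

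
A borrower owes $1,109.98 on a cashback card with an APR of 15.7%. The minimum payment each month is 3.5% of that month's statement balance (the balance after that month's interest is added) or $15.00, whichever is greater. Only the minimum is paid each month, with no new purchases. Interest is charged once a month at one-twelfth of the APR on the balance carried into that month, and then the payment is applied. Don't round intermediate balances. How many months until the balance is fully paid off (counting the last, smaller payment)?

79 months

Monthly rate r = 15.7%/12 = 1.30833% = 0.0130833.
While 3.5% of the post-interest balance exceeds $15.00, each month B ← (B·(1+r))·(1 − 0.035), i.e. B shrinks by the factor (1+r)·0.965 = 0.97763.
This holds for months 1–43. Entering month 44 the balance is $419.50; 3.5% of the post-interest balance is now below $15.00, so the flat $15.00 minimum applies from here.
From month 44 a fixed $15.00 at rate r clears $419.50 in 36 more payments. Total: 43 + 36 = 79 months.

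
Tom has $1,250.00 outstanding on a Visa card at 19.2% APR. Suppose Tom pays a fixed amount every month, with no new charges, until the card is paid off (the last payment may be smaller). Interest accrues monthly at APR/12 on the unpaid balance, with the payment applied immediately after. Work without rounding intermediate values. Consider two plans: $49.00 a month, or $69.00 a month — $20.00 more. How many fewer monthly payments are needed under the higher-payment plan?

Monthly rate r = 19.2%/12 = 1.6% = 0.016.
At $49.00/mo: n = ⌈−ln(1 − rB₀/P)/ln(1+r)⌉ = 34 payments (last $2.19); total interest = total paid − $1,250.00 = $369.19.
At $69.00/mo: 22 payments (last $39.02); total interest $238.02.
Payments saved = 34 − 22 = 12.

12 fewer payments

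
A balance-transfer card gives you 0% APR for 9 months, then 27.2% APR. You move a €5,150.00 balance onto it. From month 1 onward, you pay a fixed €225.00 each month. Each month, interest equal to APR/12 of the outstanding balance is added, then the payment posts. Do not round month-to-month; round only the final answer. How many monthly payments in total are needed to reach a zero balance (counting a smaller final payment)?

26 months

Promo months 1–9 at r₀ = 0%/12 = 0; months 10+ at r₁ = 27.2%/12 = 0.0226667.
After month 9 (no interest yet): B = €5,150.00 − 9·€225.00 = €3,125.00.
Then at r₁ with €225.00/mo: n₂ = −ln(1 − r₁·B/P)/ln(1+r₁) ≈ 16.87 → 17 more payments.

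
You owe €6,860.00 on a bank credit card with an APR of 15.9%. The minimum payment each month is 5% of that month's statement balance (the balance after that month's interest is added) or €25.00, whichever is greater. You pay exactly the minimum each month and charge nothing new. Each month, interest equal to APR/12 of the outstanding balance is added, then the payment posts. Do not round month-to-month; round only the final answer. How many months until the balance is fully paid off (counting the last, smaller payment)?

93 months

Monthly rate r = 15.9%/12 = 1.325% = 0.01325.
While 5% of the post-interest balance exceeds €25.00, each month B ← (B·(1+r))·(1 − 0.05), i.e. B shrinks by the factor (1+r)·0.95 = 0.96259.
This holds for months 1–70. Entering month 71 the balance is €475.49; 5% of the post-interest balance is now below €25.00, so the flat €25.00 minimum applies from here.
From month 71 a fixed €25.00 at rate r clears €475.49 in 23 more payments. Total: 70 + 23 = 93 months.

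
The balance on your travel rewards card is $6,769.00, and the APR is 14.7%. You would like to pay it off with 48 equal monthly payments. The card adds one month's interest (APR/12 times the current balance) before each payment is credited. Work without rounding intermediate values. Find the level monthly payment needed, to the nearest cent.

$187.36

Monthly rate r = 14.7%/12 = 1.225% = 0.01225.
Level-payment amortization: P = B₀·r / (1 − (1+r)^(−n)) = 6769.00·0.01225 / (1 − 1.01225^(−48)).
Denominator 1 − (1+r)^(−48) = 0.442575184.
P = 82.9202 / 0.442575184 ≈ 187.36.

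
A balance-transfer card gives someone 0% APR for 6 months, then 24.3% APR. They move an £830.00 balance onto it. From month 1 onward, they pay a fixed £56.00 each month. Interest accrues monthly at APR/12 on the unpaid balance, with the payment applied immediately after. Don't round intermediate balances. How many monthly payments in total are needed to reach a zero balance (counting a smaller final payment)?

16 months

Promo months 1–6 at r₀ = 0%/12 = 0; months 7+ at r₁ = 24.3%/12 = 0.02025.
After month 6 (no interest yet): B = £830.00 − 6·£56.00 = £494.00.
Then at r₁ with £56.00/mo: n₂ = −ln(1 − r₁·B/P)/ln(1+r₁) ≈ 9.82 → 10 more payments.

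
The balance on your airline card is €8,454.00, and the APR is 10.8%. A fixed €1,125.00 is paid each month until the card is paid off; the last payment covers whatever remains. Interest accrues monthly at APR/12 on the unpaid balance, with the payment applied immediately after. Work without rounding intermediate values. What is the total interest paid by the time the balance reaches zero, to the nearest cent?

Monthly rate r = 10.8%/12 = 0.9% = 0.009.
Payoff takes n = ⌈−ln(1 − rB₀/P)/ln(1+r)⌉ = ⌈7.816⌉ = 8 payments; the last is €918.55.
Total paid = 7·€1,125.00 + €918.55 = €8,793.55.
Total interest = total paid − principal = €8,793.55 − €8,454.00 = €339.55.

€339.55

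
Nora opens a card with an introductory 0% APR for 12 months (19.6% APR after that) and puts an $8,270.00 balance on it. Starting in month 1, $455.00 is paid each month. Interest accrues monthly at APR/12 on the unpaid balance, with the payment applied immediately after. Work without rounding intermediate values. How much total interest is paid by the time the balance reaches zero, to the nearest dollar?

Promo months 1–12 at r₀ = 0%/12 = 0; months 13+ at r₁ = 19.6%/12 = 0.0163333.
After month 12 (no interest yet): B = $8,270.00 − 12·$455.00 = $2,810.00.
Then at r₁ with $455.00/mo: n₂ = −ln(1 − r₁·B/P)/ln(1+r₁) ≈ 6.56 → 7 more payments.
Total paid = 18·$455.00 + $257.07 = $8,447.07; interest = $8,447.07 − $8,270.00 = $177.07.

$177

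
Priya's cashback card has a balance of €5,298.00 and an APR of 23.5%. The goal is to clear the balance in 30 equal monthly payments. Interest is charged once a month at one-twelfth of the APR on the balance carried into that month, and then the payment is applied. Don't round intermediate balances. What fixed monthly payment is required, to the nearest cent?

€235.20

Monthly rate r = 23.5%/12 = 1.95833% = 0.0195833.
Level-payment amortization: P = B₀·r / (1 − (1+r)^(−n)) = 5298.00·0.0195833 / (1 − 1.01958^(−30)).
Denominator 1 − (1+r)^(−30) = 0.441120512.
P = 103.753 / 0.441120512 ≈ 235.20.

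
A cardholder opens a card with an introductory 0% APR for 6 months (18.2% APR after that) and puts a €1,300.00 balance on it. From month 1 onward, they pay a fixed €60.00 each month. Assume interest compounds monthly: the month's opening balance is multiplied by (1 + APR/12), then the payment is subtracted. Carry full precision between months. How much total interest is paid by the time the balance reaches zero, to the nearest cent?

Promo months 1–6 at r₀ = 0%/12 = 0; months 7+ at r₁ = 18.2%/12 = 0.0151667.
After month 6 (no interest yet): B = €1,300.00 − 6·€60.00 = €940.00.
Then at r₁ with €60.00/mo: n₂ = −ln(1 − r₁·B/P)/ln(1+r₁) ≈ 18.02 → 19 more payments.
Total paid = 24·€60.00 + €1.40 = €1,441.40; interest = €1,441.40 − €1,300.00 = €141.40.

€141.40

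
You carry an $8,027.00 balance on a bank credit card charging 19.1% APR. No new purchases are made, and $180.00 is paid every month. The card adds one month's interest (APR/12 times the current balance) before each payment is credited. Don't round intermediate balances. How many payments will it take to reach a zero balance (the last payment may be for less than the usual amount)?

Monthly rate r = 19.1%/12 = 1.59167% = 0.0159167.
Recurrence: B ← B·(1+r) − $180.00.
Month 1: interest $127.76; balance after payment $7,974.76.
Month 2: interest $126.93; balance after payment $7,921.69.
Closed form: n = −ln(1 − rB₀/P)/ln(1+r) = −ln(0.29021)/ln(1.01592) ≈ 78.345, so the balance reaches zero during payment 79.

79 months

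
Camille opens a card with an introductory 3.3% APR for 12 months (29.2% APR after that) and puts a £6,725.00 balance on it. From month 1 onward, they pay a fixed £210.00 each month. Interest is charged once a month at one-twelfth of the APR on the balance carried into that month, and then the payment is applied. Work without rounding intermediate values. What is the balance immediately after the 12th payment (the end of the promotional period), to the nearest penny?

Promo months 1–12 at r₀ = 3.3%/12 = 0.00275; months 13+ at r₁ = 29.2%/12 = 0.0243333.
After month 12: iterate B ← B·(1+r₀) − £210.00 for 12 months → £4,391.85.

£4,391.85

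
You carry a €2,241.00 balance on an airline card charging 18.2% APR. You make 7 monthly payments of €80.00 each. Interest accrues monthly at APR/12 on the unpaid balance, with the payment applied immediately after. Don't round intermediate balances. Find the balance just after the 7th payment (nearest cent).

Monthly rate r = 18.2%/12 = 1.51667% = 0.0151667.
Each month: B ← B·(1+r) − €80.00.
Month 1: interest €33.99; balance after payment €2,194.99.
Month 2: interest €33.29; balance after payment €2,148.28.
Month 3: interest €32.58; balance after payment €2,100.86.
Month 4: interest €31.86; balance after payment €2,052.72.
Month 5: interest €31.13; balance after payment €2,003.86.
Month 6: interest €30.39; balance after payment €1,954.25.
Month 7: interest €29.64; balance after payment €1,903.89.

€1,903.89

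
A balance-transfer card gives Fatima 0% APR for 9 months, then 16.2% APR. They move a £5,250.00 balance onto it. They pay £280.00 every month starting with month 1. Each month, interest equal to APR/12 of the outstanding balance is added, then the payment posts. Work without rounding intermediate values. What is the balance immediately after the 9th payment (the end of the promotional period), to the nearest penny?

Promo months 1–9 at r₀ = 0%/12 = 0; months 10+ at r₁ = 16.2%/12 = 0.0135.
After month 9 (no interest yet): B = £5,250.00 − 9·£280.00 = £2,730.00.

£2,730.00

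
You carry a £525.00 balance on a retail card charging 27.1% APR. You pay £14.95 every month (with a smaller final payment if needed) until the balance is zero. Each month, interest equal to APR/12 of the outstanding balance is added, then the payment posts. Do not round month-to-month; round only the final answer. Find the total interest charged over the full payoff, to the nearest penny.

£529.63

Monthly rate r = 27.1%/12 = 2.25833% = 0.0225833.
Payoff takes n = ⌈−ln(1 − rB₀/P)/ln(1+r)⌉ = ⌈70.541⌉ = 71 payments; the last is £8.13.
Total paid = 70·£14.95 + £8.13 = £1,054.63.
Total interest = total paid − principal = £1,054.63 − £525.00 = £529.63.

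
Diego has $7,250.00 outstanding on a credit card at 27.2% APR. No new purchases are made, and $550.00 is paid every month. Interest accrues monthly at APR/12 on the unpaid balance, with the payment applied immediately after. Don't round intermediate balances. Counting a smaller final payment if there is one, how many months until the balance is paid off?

Monthly rate r = 27.2%/12 = 2.26667% = 0.0226667.
Recurrence: B ← B·(1+r) − $550.00.
Month 1: interest $164.33; balance after payment $6,864.33.
Month 2: interest $155.59; balance after payment $6,469.92.
Closed form: n = −ln(1 − rB₀/P)/ln(1+r) = −ln(0.70121)/ln(1.02267) ≈ 15.836, so the balance reaches zero during payment 16.

16 payments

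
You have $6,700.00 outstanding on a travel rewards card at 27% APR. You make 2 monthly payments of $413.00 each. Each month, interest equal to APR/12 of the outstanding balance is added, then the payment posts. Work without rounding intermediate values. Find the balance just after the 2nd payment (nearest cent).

$6,169.60

Monthly rate r = 27%/12 = 2.25% = 0.0225.
Each month: B ← B·(1+r) − $413.00.
Month 1: interest $150.75; balance after payment $6,437.75.
Month 2: interest $144.85; balance after payment $6,169.60.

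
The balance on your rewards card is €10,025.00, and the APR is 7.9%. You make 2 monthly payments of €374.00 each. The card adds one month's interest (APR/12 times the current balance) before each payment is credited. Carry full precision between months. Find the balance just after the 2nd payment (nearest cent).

€9,406.97

Monthly rate r = 7.9%/12 = 0.658333% = 0.00658333.
Each month: B ← B·(1+r) − €374.00.
Month 1: interest €66.00; balance after payment €9,717.00.
Month 2: interest €63.97; balance after payment €9,406.97.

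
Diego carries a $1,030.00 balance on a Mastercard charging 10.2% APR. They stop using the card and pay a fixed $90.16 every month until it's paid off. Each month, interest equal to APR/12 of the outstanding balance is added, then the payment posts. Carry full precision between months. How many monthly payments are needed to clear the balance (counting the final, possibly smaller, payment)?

Monthly rate r = 10.2%/12 = 0.85% = 0.0085.
Recurrence: B ← B·(1+r) − $90.16.
Month 1: interest $8.75; balance after payment $948.60.
Month 2: interest $8.06; balance after payment $866.50.
Closed form: n = −ln(1 − rB₀/P)/ln(1+r) = −ln(0.90289)/ln(1.0085) ≈ 12.069, so the balance reaches zero during payment 13.

13 months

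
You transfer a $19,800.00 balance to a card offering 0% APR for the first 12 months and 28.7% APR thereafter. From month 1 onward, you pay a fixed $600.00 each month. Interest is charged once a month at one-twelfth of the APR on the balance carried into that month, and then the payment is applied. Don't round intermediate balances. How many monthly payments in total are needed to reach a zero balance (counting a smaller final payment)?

Promo months 1–12 at r₀ = 0%/12 = 0; months 13+ at r₁ = 28.7%/12 = 0.0239167.
After month 12 (no interest yet): B = $19,800.00 − 12·$600.00 = $12,600.00.
Then at r₁ with $600.00/mo: n₂ = −ln(1 − r₁·B/P)/ln(1+r₁) ≈ 29.52 → 30 more payments.

42 payments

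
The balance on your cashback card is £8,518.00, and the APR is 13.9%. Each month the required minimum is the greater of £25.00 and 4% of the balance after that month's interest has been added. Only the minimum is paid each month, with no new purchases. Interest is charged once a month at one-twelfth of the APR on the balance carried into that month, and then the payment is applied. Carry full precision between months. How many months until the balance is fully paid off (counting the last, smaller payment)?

119 months

Monthly rate r = 13.9%/12 = 1.15833% = 0.0115833.
While 4% of the post-interest balance exceeds £25.00, each month B ← (B·(1+r))·(1 − 0.04), i.e. B shrinks by the factor (1+r)·0.96 = 0.97112.
This holds for months 1–90. Entering month 91 the balance is £609.39; 4% of the post-interest balance is now below £25.00, so the flat £25.00 minimum applies from here.
From month 91 a fixed £25.00 at rate r clears £609.39 in 29 more payments. Total: 90 + 29 = 119 months.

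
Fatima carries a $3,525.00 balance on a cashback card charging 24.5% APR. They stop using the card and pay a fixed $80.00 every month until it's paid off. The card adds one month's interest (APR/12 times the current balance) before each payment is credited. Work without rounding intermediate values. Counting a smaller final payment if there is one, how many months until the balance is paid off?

Monthly rate r = 24.5%/12 = 2.04167% = 0.0204167.
Recurrence: B ← B·(1+r) − $80.00.
Month 1: interest $71.97; balance after payment $3,516.97.
Month 2: interest $71.80; balance after payment $3,508.77.
Closed form: n = −ln(1 − rB₀/P)/ln(1+r) = −ln(0.10039)/ln(1.02042) ≈ 113.734, so the balance reaches zero during payment 114.

114 months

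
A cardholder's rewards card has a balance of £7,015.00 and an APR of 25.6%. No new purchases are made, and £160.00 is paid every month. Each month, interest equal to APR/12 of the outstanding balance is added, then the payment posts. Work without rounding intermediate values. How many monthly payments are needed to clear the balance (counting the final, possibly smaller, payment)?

130 months

Monthly rate r = 25.6%/12 = 2.13333% = 0.0213333.
Recurrence: B ← B·(1+r) − £160.00.
Month 1: interest £149.65; balance after payment £7,004.65.
Month 2: interest £149.43; balance after payment £6,994.09.
Closed form: n = −ln(1 − rB₀/P)/ln(1+r) = −ln(0.064667)/ln(1.02133) ≈ 129.732, so the balance reaches zero during payment 130.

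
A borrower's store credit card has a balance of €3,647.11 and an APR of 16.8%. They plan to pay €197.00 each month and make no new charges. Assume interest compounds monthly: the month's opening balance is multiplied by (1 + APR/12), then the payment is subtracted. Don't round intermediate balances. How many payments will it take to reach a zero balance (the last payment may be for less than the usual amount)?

Monthly rate r = 16.8%/12 = 1.4% = 0.014.
Recurrence: B ← B·(1+r) − €197.00.
Month 1: interest €51.06; balance after payment €3,501.17.
Month 2: interest €49.02; balance after payment €3,353.19.
Closed form: n = −ln(1 − rB₀/P)/ln(1+r) = −ln(0.74081)/ln(1.014) ≈ 21.579, so the balance reaches zero during payment 22.

22 months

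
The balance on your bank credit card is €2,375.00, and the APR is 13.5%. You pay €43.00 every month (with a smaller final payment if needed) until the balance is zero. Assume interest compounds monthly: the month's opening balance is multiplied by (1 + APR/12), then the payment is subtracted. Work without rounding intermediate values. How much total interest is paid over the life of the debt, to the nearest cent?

€1,357.97

Monthly rate r = 13.5%/12 = 1.125% = 0.01125.
Payoff takes n = ⌈−ln(1 − rB₀/P)/ln(1+r)⌉ = ⌈86.812⌉ = 87 payments; the last is €34.97.
Total paid = 86·€43.00 + €34.97 = €3,732.97.
Total interest = total paid − principal = €3,732.97 − €2,375.00 = €1,357.97.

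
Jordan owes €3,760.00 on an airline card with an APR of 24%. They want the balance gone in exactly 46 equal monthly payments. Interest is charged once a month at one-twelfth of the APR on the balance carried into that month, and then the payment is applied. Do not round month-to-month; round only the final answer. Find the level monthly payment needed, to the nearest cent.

€125.78

Monthly rate r = 24%/12 = 2% = 0.02.
Level-payment amortization: P = B₀·r / (1 − (1+r)^(−n)) = 3760.00·0.02 / (1 − 1.02^(−46)).
Denominator 1 − (1+r)^(−46) = 0.597846272.
P = 75.2 / 0.597846272 ≈ 125.78.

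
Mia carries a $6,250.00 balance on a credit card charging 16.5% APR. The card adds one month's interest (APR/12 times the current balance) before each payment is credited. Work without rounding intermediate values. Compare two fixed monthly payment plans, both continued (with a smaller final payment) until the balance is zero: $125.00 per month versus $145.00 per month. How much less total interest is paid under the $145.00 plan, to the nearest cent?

Monthly rate r = 16.5%/12 = 1.375% = 0.01375.
At $125.00/mo: n = ⌈−ln(1 − rB₀/P)/ln(1+r)⌉ = 86 payments (last $21.75); total interest = total paid − $6,250.00 = $4,396.75.
At $145.00/mo: 66 payments (last $111.41); total interest $3,286.41.
Interest saved = $4,396.75 − $3,286.41 = $1,110.34.

$1,110.34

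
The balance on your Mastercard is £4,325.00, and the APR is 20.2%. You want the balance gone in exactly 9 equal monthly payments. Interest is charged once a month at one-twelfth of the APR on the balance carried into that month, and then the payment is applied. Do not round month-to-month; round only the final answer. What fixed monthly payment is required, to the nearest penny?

£521.90

Monthly rate r = 20.2%/12 = 1.68333% = 0.0168333.
Level-payment amortization: P = B₀·r / (1 − (1+r)^(−n)) = 4325.00·0.0168333 / (1 − 1.01683^(−9)).
Denominator 1 − (1+r)^(−9) = 0.139497714.
P = 72.8042 / 0.139497714 ≈ 521.90.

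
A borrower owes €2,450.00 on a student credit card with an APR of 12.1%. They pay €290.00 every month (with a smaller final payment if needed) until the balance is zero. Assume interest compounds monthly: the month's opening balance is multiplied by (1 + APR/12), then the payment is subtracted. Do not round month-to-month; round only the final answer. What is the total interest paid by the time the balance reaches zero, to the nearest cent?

€123.73

Monthly rate r = 12.1%/12 = 1.00833% = 0.0100833.
Payoff takes n = ⌈−ln(1 − rB₀/P)/ln(1+r)⌉ = ⌈8.874⌉ = 9 payments; the last is €253.73.
Total paid = 8·€290.00 + €253.73 = €2,573.73.
Total interest = total paid − principal = €2,573.73 − €2,450.00 = €123.73.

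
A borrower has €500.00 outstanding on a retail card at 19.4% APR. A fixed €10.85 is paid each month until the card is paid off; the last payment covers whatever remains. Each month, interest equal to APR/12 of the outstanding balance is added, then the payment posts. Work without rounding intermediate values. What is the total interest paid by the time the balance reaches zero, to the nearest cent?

€424.53

Monthly rate r = 19.4%/12 = 1.61667% = 0.0161667.
Payoff takes n = ⌈−ln(1 − rB₀/P)/ln(1+r)⌉ = ⌈85.209⌉ = 86 payments; the last is €2.28.
Total paid = 85·€10.85 + €2.28 = €924.53.
Total interest = total paid − principal = €924.53 − €500.00 = €424.53.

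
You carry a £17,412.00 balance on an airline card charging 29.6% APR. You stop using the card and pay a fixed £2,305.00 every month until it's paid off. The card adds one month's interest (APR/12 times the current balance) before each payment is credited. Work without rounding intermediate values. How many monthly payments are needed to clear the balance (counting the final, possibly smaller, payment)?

Monthly rate r = 29.6%/12 = 2.46667% = 0.0246667.
Recurrence: B ← B·(1+r) − £2,305.00.
Month 1: interest £429.50; balance after payment £15,536.50.
Month 2: interest £383.23; balance after payment £13,614.73.
Closed form: n = −ln(1 − rB₀/P)/ln(1+r) = −ln(0.81367)/ln(1.02467) ≈ 8.462, so the balance reaches zero during payment 9.

9 payments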